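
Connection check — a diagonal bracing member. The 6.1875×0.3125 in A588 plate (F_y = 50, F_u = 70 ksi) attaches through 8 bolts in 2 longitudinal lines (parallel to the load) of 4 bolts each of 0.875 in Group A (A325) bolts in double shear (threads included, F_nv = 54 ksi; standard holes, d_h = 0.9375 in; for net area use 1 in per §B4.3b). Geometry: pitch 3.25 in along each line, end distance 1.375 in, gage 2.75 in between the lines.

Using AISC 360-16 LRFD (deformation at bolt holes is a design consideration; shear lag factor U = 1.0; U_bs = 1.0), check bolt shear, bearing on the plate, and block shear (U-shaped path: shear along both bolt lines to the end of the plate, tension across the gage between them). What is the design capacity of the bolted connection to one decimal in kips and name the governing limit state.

178.8 kips (block shear governs)

Bolt shear: A_b = π(0.875)²/4 = 0.60132 in². φR_n = 0.75 × 54 × 0.60132 × 8 × 2 = 389.7 kips.
Bearing (0.3125 in plate, F_u = 70 ksi): end bolts L_c = 1.375 − 0.9375/2 = 0.90625, R_n = min(1.2×0.90625×0.3125×70, 2.4×0.875×0.3125×70) = 23.789 kips/bolt; interior L_c = 3.25 − 0.9375 = 2.3125, R_n = 45.938 kips/bolt. φR_n = 0.75 × (2×23.789 + 6×45.938) = 242.4 kips.
Block shear: shear path 2×[1.375+3×3.25] = 2×11.125 in, A_gv = 6.9531, A_nv = 2×(11.125 − 3.5×1)×0.3125 = 4.7656 in²; tension across gage: (2.75 − 1×1)×0.3125 = 0.54688 in². R_n = min(0.6×70×4.7656, 0.6×50×6.9531) + 1.0×70×0.54688 = min(200.16, 208.59) + 38.282 = 238.44 kips. φR_n = 0.75 × 238.44 = 178.8 kips.
Governing: min(389.7, 242.4, 178.8) = 178.8 kips → block shear.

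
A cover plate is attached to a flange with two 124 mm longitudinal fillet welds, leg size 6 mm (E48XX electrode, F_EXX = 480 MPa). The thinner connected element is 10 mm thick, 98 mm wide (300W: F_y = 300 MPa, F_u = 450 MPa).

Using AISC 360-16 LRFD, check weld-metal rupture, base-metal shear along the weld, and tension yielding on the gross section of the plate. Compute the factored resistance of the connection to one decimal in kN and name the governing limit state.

227.2 kN (weld metal governs)

Weld metal: throat = 0.707×6 = 4.242 mm, L = 2×124 = 248 mm. φR_n = 0.75 × 0.6 × 480 × 4.242 × 248 = 227.2 kN.
Base metal shear (10 mm plate): yield φR_n = 1.0×0.6×300×10×248 = 446.4 kN; rupture φR_n = 0.75×0.6×450×10×248 = 502.2 kN; take 446.4 kN (yield).
Tension yield (gross): A_g = 98×10 = 980 mm². φR_n = 0.90 × 300 × 980 = 264.6 kN.
Governing: min(227.2, 446.4, 264.6) = 227.2 kN → weld metal.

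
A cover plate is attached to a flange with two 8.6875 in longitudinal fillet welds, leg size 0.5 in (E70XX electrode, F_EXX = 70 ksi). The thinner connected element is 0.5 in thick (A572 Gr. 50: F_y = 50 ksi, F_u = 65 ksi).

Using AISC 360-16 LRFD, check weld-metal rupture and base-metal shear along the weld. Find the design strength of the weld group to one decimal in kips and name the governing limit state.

193.5 kips (weld metal governs)

Weld metal: throat = 0.707×0.5 = 0.3535 in, L = 2×8.6875 = 17.375 in. φR_n = 0.75 × 0.6 × 70 × 0.3535 × 17.375 = 193.5 kips.
Base metal shear (0.5 in plate): yield φR_n = 1.0×0.6×50×0.5×17.375 = 260.6 kips; rupture φR_n = 0.75×0.6×65×0.5×17.375 = 254.1 kips; take 254.1 kips (rupture).
Governing: min(193.5, 254.1) = 193.5 kips → weld metal.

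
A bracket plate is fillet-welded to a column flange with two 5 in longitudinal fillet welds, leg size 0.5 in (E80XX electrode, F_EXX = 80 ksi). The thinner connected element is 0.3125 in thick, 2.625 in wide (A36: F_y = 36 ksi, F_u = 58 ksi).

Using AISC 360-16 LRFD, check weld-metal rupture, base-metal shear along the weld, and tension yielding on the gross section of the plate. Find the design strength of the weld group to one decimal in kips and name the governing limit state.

26.6 kips (gross-section yield governs)

Weld metal: throat = 0.707×0.5 = 0.3535 in, L = 2×5 = 10 in. φR_n = 0.75 × 0.6 × 80 × 0.3535 × 10 = 127.3 kips.
Base metal shear (0.3125 in plate): yield φR_n = 1.0×0.6×36×0.3125×10 = 67.5 kips; rupture φR_n = 0.75×0.6×58×0.3125×10 = 81.6 kips; take 67.5 kips (yield).
Tension yield (gross): A_g = 2.625×0.3125 = 0.82031 in². φR_n = 0.90 × 36 × 0.82031 = 26.6 kips.
Governing: min(127.3, 67.5, 26.6) = 26.6 kips → gross-section yield.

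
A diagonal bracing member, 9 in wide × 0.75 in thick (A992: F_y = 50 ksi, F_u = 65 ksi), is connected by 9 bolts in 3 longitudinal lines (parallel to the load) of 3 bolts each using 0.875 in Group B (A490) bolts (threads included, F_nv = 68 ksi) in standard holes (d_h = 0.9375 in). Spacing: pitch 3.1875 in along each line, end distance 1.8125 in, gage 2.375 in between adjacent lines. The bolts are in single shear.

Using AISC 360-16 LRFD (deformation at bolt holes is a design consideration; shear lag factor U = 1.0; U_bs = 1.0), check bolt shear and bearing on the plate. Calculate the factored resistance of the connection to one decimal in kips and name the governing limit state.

276.0 kips (bolt shear governs)

Bolt shear: A_b = π(0.875)²/4 = 0.60132 in². φR_n = 0.75 × 68 × 0.60132 × 9 × 1 = 276.0 kips.
Bearing (0.75 in plate, F_u = 65 ksi): end bolts L_c = 1.8125 − 0.9375/2 = 1.34375, R_n = min(1.2×1.34375×0.75×65, 2.4×0.875×0.75×65) = 78.609 kips/bolt; interior L_c = 3.1875 − 0.9375 = 2.25, R_n = 102.38 kips/bolt. φR_n = 0.75 × (3×78.609 + 6×102.38) = 637.6 kips.
Governing: min(276.0, 637.6) = 276.0 kips → bolt shear.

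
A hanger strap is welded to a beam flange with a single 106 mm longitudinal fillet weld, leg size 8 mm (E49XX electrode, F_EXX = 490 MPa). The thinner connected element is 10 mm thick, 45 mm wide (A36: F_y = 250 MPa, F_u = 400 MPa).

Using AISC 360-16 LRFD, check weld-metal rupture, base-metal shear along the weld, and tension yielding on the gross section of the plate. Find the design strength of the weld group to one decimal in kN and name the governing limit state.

101.3 kN (gross-section yield governs)

Weld metal: throat = 0.707×8 = 5.656 mm, L = 106 mm. φR_n = 0.75 × 0.6 × 490 × 5.656 × 106 = 132.2 kN.
Base metal shear (10 mm plate): yield φR_n = 1.0×0.6×250×10×106 = 159.0 kN; rupture φR_n = 0.75×0.6×400×10×106 = 190.8 kN; take 159.0 kN (yield).
Tension yield (gross): A_g = 45×10 = 450 mm². φR_n = 0.90 × 250 × 450 = 101.3 kN.
Governing: min(132.2, 159.0, 101.3) = 101.3 kN → gross-section yield.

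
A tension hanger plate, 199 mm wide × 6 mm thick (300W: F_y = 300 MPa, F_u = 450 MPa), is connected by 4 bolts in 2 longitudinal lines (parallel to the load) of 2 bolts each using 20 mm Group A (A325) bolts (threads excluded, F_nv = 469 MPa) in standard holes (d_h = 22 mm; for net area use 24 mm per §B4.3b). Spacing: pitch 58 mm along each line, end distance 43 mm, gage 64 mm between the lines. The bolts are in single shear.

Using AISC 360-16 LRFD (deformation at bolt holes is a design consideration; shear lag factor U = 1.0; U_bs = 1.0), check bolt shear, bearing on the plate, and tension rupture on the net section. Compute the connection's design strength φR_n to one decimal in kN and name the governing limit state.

Bolt shear: A_b = π(20)²/4 = 314.16 mm². φR_n = 0.75 × 469 × 314.16 × 4 × 1 = 442.0 kN.
Bearing (6 mm plate, F_u = 450 MPa): end bolts L_c = 43 − 22/2 = 32, R_n = min(1.2×32×6×450, 2.4×20×6×450) = 103.68 kN/bolt; interior L_c = 58 − 22 = 36, R_n = 116.64 kN/bolt. φR_n = 0.75 × (2×103.68 + 2×116.64) = 330.5 kN.
Tension rupture (net): A_n = (199 − 2×24)×6 = 906 mm² (U = 1.0, A_e = A_n). φR_n = 0.75 × 450 × 906 = 305.8 kN.
Governing: min(442.0, 330.5, 305.8) = 305.8 kN → net-section rupture.

305.8 kN (net-section rupture governs)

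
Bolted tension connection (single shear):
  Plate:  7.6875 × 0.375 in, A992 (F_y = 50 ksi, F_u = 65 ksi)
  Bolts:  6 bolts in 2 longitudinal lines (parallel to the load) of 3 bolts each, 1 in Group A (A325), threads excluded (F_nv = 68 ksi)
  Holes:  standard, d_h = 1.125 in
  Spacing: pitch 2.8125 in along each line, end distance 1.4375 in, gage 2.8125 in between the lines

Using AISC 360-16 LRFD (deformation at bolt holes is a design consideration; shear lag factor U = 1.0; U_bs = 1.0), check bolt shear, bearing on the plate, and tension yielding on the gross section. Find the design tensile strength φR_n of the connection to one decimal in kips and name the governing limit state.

129.7 kips (gross-section yield governs)

Bolt shear: A_b = π(1)²/4 = 0.7854 in². φR_n = 0.75 × 68 × 0.7854 × 6 × 1 = 240.3 kips.
Bearing (0.375 in plate, F_u = 65 ksi): end bolts L_c = 1.4375 − 1.125/2 = 0.875, R_n = min(1.2×0.875×0.375×65, 2.4×1×0.375×65) = 25.594 kips/bolt; interior L_c = 2.8125 − 1.125 = 1.6875, R_n = 49.359 kips/bolt. φR_n = 0.75 × (2×25.594 + 4×49.359) = 186.5 kips.
Tension yield (gross): A_g = 7.6875×0.375 = 2.8828 in². φR_n = 0.90 × 50 × 2.8828 = 129.7 kips.
Governing: min(240.3, 186.5, 129.7) = 129.7 kips → gross-section yield.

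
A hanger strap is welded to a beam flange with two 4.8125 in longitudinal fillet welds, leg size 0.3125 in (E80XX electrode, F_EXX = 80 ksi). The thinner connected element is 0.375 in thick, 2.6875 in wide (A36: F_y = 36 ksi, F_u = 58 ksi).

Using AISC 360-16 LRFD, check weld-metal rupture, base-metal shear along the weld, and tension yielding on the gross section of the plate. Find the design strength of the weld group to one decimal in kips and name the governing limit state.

Weld metal: throat = 0.707×0.3125 = 0.22094 in, L = 2×4.8125 = 9.625 in. φR_n = 0.75 × 0.6 × 80 × 0.22094 × 9.625 = 76.6 kips.
Base metal shear (0.375 in plate): yield φR_n = 1.0×0.6×36×0.375×9.625 = 78.0 kips; rupture φR_n = 0.75×0.6×58×0.375×9.625 = 94.2 kips; take 78.0 kips (yield).
Tension yield (gross): A_g = 2.6875×0.375 = 1.0078 in². φR_n = 0.90 × 36 × 1.0078 = 32.7 kips.
Governing: min(76.6, 78.0, 32.7) = 32.7 kips → gross-section yield.

32.7 kips (gross-section yield governs)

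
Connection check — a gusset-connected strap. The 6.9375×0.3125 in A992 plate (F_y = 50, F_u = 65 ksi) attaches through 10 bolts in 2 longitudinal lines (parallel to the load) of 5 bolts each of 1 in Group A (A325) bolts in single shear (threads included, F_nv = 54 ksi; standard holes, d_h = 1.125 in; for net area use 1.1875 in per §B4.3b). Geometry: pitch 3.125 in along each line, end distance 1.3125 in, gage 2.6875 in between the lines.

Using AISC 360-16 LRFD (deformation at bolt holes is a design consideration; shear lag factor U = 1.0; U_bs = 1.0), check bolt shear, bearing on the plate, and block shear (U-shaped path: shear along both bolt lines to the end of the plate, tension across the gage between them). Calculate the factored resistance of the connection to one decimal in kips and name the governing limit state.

Bolt shear: A_b = π(1)²/4 = 0.7854 in². φR_n = 0.75 × 54 × 0.7854 × 10 × 1 = 318.1 kips.
Bearing (0.3125 in plate, F_u = 65 ksi): end bolts L_c = 1.3125 − 1.125/2 = 0.75, R_n = min(1.2×0.75×0.3125×65, 2.4×1×0.3125×65) = 18.281 kips/bolt; interior L_c = 3.125 − 1.125 = 2, R_n = 48.75 kips/bolt. φR_n = 0.75 × (2×18.281 + 8×48.75) = 319.9 kips.
Block shear: shear path 2×[1.3125+4×3.125] = 2×13.8125 in, A_gv = 8.6328, A_nv = 2×(13.8125 − 4.5×1.1875)×0.3125 = 5.293 in²; tension across gage: (2.6875 − 1×1.1875)×0.3125 = 0.46875 in². R_n = min(0.6×65×5.293, 0.6×50×8.6328) + 1.0×65×0.46875 = min(206.43, 258.98) + 30.469 = 236.9 kips. φR_n = 0.75 × 236.9 = 177.7 kips.
Governing: min(318.1, 319.9, 177.7) = 177.7 kips → block shear.

177.7 kips (block shear governs)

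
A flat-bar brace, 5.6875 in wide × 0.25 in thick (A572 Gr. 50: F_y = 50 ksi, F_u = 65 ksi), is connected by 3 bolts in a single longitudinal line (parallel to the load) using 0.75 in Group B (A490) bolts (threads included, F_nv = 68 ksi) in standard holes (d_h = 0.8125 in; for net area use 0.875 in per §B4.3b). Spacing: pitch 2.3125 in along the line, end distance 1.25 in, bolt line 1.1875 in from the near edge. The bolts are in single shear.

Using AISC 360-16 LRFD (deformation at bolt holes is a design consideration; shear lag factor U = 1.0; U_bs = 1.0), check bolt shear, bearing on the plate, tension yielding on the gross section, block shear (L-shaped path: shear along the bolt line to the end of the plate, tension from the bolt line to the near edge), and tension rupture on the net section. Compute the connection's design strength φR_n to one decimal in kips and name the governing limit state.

36.1 kips (block shear governs)

Bolt shear: A_b = π(0.75)²/4 = 0.44179 in². φR_n = 0.75 × 68 × 0.44179 × 3 × 1 = 67.6 kips.
Bearing (0.25 in plate, F_u = 65 ksi): end bolts L_c = 1.25 − 0.8125/2 = 0.84375, R_n = min(1.2×0.84375×0.25×65, 2.4×0.75×0.25×65) = 16.453 kips/bolt; interior L_c = 2.3125 − 0.8125 = 1.5, R_n = 29.25 kips/bolt. φR_n = 0.75 × (1×16.453 + 2×29.25) = 56.2 kips.
Tension yield (gross): A_g = 5.6875×0.25 = 1.4219 in². φR_n = 0.90 × 50 × 1.4219 = 64.0 kips.
Block shear: shear path 1×[1.25+2×2.3125] = 1×5.875 in, A_gv = 1.4688, A_nv = 1×(5.875 − 2.5×0.875)×0.25 = 0.92188 in²; tension to near edge: (1.1875 − 0.5×0.875)×0.25 = 0.1875 in². R_n = min(0.6×65×0.92188, 0.6×50×1.4688) + 1.0×65×0.1875 = min(35.953, 44.064) + 12.188 = 48.141 kips. φR_n = 0.75 × 48.141 = 36.1 kips.
Tension rupture (net): A_n = (5.6875 − 1×0.875)×0.25 = 1.2031 in² (U = 1.0, A_e = A_n). φR_n = 0.75 × 65 × 1.2031 = 58.7 kips.
Governing: min(67.6, 56.2, 64.0, 36.1, 58.7) = 36.1 kips → block shear.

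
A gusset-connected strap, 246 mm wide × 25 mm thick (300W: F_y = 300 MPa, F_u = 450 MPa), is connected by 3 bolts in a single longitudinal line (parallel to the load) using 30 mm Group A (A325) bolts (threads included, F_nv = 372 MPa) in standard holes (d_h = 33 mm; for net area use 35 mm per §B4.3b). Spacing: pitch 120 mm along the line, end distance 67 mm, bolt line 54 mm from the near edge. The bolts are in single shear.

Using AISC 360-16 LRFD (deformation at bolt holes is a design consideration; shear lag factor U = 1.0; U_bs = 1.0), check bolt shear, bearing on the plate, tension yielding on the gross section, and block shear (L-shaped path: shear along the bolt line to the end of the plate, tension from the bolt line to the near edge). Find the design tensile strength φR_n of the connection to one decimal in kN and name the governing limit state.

Bolt shear: A_b = π(30)²/4 = 706.86 mm². φR_n = 0.75 × 372 × 706.86 × 3 × 1 = 591.6 kN.
Bearing (25 mm plate, F_u = 450 MPa): end bolts L_c = 67 − 33/2 = 50.5, R_n = min(1.2×50.5×25×450, 2.4×30×25×450) = 681.75 kN/bolt; interior L_c = 120 − 33 = 87, R_n = 810 kN/bolt. φR_n = 0.75 × (1×681.75 + 2×810) = 1726.3 kN.
Tension yield (gross): A_g = 246×25 = 6150 mm². φR_n = 0.90 × 300 × 6150 = 1660.5 kN.
Block shear: shear path 1×[67+2×120] = 1×307 mm, A_gv = 7675, A_nv = 1×(307 − 2.5×35)×25 = 5487.5 mm²; tension to near edge: (54 − 0.5×35)×25 = 912.5 mm². R_n = min(0.6×450×5487.5, 0.6×300×7675) + 1.0×450×912.5 = min(1481.6, 1381.5) + 410.63 = 1792.1 kN. φR_n = 0.75 × 1792.1 = 1344.1 kN.
Governing: min(591.6, 1726.3, 1660.5, 1344.1) = 591.6 kN → bolt shear.

591.6 kN (bolt shear governs)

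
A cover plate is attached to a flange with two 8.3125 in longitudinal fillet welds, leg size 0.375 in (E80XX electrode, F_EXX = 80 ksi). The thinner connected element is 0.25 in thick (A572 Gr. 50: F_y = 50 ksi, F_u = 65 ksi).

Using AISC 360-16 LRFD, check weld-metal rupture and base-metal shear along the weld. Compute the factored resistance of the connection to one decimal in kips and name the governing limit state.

121.6 kips (base-metal shear governs)

Weld metal: throat = 0.707×0.375 = 0.26513 in, L = 2×8.3125 = 16.625 in. φR_n = 0.75 × 0.6 × 80 × 0.26513 × 16.625 = 158.7 kips.
Base metal shear (0.25 in plate): yield φR_n = 1.0×0.6×50×0.25×16.625 = 124.7 kips; rupture φR_n = 0.75×0.6×65×0.25×16.625 = 121.6 kips; take 121.6 kips (rupture).
Governing: min(158.7, 121.6) = 121.6 kips → base-metal shear.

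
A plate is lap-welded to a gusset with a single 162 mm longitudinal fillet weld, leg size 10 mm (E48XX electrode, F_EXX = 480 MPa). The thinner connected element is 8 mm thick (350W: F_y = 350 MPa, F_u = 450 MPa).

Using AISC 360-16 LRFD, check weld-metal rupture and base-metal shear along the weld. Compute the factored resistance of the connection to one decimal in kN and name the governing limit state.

Weld metal: throat = 0.707×10 = 7.07 mm, L = 162 mm. φR_n = 0.75 × 0.6 × 480 × 7.07 × 162 = 247.4 kN.
Base metal shear (8 mm plate): yield φR_n = 1.0×0.6×350×8×162 = 272.2 kN; rupture φR_n = 0.75×0.6×450×8×162 = 262.4 kN; take 262.4 kN (rupture).
Governing: min(247.4, 262.4) = 247.4 kN → weld metal.

247.4 kN (weld metal governs)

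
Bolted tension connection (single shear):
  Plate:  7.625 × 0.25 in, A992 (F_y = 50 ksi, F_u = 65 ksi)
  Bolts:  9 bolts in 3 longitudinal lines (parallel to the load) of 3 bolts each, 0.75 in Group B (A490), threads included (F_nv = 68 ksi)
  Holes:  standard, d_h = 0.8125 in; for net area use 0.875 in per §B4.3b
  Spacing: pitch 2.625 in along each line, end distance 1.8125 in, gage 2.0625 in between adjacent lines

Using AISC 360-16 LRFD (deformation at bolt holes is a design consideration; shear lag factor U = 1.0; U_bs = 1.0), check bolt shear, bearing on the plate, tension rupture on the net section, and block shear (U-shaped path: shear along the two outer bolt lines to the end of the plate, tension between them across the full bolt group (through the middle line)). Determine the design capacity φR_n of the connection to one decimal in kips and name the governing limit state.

Bolt shear: A_b = π(0.75)²/4 = 0.44179 in². φR_n = 0.75 × 68 × 0.44179 × 9 × 1 = 202.8 kips.
Bearing (0.25 in plate, F_u = 65 ksi): end bolts L_c = 1.8125 − 0.8125/2 = 1.40625, R_n = min(1.2×1.40625×0.25×65, 2.4×0.75×0.25×65) = 27.422 kips/bolt; interior L_c = 2.625 − 0.8125 = 1.8125, R_n = 29.25 kips/bolt. φR_n = 0.75 × (3×27.422 + 6×29.25) = 193.3 kips.
Tension rupture (net): A_n = (7.625 − 3×0.875)×0.25 = 1.25 in² (U = 1.0, A_e = A_n). φR_n = 0.75 × 65 × 1.25 = 60.9 kips.
Block shear: shear path 2×[1.8125+2×2.625] = 2×7.0625 in, A_gv = 3.5313, A_nv = 2×(7.0625 − 2.5×0.875)×0.25 = 2.4375 in²; tension across gage: (4.125 − 2×0.875)×0.25 = 0.59375 in². R_n = min(0.6×65×2.4375, 0.6×50×3.5313) + 1.0×65×0.59375 = min(95.063, 105.94) + 38.594 = 133.66 kips. φR_n = 0.75 × 133.66 = 100.2 kips.
Governing: min(202.8, 193.3, 60.9, 100.2) = 60.9 kips → net-section rupture.

60.9 kips (net-section rupture governs)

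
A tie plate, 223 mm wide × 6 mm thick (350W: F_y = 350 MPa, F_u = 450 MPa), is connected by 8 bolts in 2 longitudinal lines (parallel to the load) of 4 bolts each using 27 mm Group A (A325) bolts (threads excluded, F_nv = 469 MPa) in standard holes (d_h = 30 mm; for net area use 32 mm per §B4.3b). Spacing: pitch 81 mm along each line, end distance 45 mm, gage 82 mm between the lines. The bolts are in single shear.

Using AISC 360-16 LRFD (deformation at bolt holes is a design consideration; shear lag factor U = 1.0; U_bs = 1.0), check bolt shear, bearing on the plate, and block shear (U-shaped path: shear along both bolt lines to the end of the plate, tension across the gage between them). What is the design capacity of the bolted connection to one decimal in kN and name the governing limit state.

Bolt shear: A_b = π(27)²/4 = 572.56 mm². φR_n = 0.75 × 469 × 572.56 × 8 × 1 = 1611.2 kN.
Bearing (6 mm plate, F_u = 450 MPa): end bolts L_c = 45 − 30/2 = 30, R_n = min(1.2×30×6×450, 2.4×27×6×450) = 97.2 kN/bolt; interior L_c = 81 − 30 = 51, R_n = 165.24 kN/bolt. φR_n = 0.75 × (2×97.2 + 6×165.24) = 889.4 kN.
Block shear: shear path 2×[45+3×81] = 2×288 mm, A_gv = 3456, A_nv = 2×(288 − 3.5×32)×6 = 2112 mm²; tension across gage: (82 − 1×32)×6 = 300 mm². R_n = min(0.6×450×2112, 0.6×350×3456) + 1.0×450×300 = min(570.24, 725.76) + 135 = 705.24 kN. φR_n = 0.75 × 705.24 = 528.9 kN.
Governing: min(1611.2, 889.4, 528.9) = 528.9 kN → block shear.

528.9 kN (block shear governs)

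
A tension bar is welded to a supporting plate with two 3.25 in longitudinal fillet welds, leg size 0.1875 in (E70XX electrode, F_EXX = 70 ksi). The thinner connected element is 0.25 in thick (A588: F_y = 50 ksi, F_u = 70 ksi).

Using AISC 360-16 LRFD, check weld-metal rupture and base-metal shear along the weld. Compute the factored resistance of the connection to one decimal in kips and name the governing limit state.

27.1 kips (weld metal governs)

Weld metal: throat = 0.707×0.1875 = 0.13256 in, L = 2×3.25 = 6.5 in. φR_n = 0.75 × 0.6 × 70 × 0.13256 × 6.5 = 27.1 kips.
Base metal shear (0.25 in plate): yield φR_n = 1.0×0.6×50×0.25×6.5 = 48.8 kips; rupture φR_n = 0.75×0.6×70×0.25×6.5 = 51.2 kips; take 48.8 kips (yield).
Governing: min(27.1, 48.8) = 27.1 kips → weld metal.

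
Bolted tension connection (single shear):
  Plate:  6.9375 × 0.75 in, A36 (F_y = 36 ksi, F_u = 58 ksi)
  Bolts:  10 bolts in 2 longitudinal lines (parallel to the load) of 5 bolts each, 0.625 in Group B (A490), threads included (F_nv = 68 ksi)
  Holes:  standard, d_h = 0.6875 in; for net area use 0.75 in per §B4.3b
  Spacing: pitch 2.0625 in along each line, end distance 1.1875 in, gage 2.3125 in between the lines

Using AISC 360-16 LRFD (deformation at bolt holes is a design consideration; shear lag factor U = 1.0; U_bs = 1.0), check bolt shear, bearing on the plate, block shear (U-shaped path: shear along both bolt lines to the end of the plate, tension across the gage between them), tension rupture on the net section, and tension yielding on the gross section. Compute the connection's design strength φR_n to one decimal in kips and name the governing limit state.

Bolt shear: A_b = π(0.625)²/4 = 0.3068 in². φR_n = 0.75 × 68 × 0.3068 × 10 × 1 = 156.5 kips.
Bearing (0.75 in plate, F_u = 58 ksi): end bolts L_c = 1.1875 − 0.6875/2 = 0.84375, R_n = min(1.2×0.84375×0.75×58, 2.4×0.625×0.75×58) = 44.044 kips/bolt; interior L_c = 2.0625 − 0.6875 = 1.375, R_n = 65.25 kips/bolt. φR_n = 0.75 × (2×44.044 + 8×65.25) = 457.6 kips.
Block shear: shear path 2×[1.1875+4×2.0625] = 2×9.4375 in, A_gv = 14.156, A_nv = 2×(9.4375 − 4.5×0.75)×0.75 = 9.0938 in²; tension across gage: (2.3125 − 1×0.75)×0.75 = 1.1719 in². R_n = min(0.6×58×9.0938, 0.6×36×14.156) + 1.0×58×1.1719 = min(316.46, 305.77) + 67.97 = 373.74 kips. φR_n = 0.75 × 373.74 = 280.3 kips.
Tension rupture (net): A_n = (6.9375 − 2×0.75)×0.75 = 4.0781 in² (U = 1.0, A_e = A_n). φR_n = 0.75 × 58 × 4.0781 = 177.4 kips.
Tension yield (gross): A_g = 6.9375×0.75 = 5.2031 in². φR_n = 0.90 × 36 × 5.2031 = 168.6 kips.
Governing: min(156.5, 457.6, 280.3, 177.4, 168.6) = 156.5 kips → bolt shear.

156.5 kips (bolt shear governs)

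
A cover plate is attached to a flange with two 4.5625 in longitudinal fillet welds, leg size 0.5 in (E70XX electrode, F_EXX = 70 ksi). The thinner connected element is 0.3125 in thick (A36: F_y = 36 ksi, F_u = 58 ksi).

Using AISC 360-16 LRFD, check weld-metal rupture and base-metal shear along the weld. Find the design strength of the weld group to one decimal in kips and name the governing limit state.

61.6 kips (base-metal shear governs)

Weld metal: throat = 0.707×0.5 = 0.3535 in, L = 2×4.5625 = 9.125 in. φR_n = 0.75 × 0.6 × 70 × 0.3535 × 9.125 = 101.6 kips.
Base metal shear (0.3125 in plate): yield φR_n = 1.0×0.6×36×0.3125×9.125 = 61.6 kips; rupture φR_n = 0.75×0.6×58×0.3125×9.125 = 74.4 kips; take 61.6 kips (yield).
Governing: min(101.6, 61.6) = 61.6 kips → base-metal shear.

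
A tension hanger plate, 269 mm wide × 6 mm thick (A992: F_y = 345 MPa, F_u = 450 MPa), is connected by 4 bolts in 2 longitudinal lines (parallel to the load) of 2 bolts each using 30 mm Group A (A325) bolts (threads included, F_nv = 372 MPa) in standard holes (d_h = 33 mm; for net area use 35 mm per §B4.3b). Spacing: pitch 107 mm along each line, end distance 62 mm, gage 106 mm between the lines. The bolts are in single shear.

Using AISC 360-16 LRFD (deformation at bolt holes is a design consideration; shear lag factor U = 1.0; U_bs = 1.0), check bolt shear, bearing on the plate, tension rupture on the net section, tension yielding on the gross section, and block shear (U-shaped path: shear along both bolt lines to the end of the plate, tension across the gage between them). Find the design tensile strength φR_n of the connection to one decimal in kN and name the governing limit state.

Bolt shear: A_b = π(30)²/4 = 706.86 mm². φR_n = 0.75 × 372 × 706.86 × 4 × 1 = 788.9 kN.
Bearing (6 mm plate, F_u = 450 MPa): end bolts L_c = 62 − 33/2 = 45.5, R_n = min(1.2×45.5×6×450, 2.4×30×6×450) = 147.42 kN/bolt; interior L_c = 107 − 33 = 74, R_n = 194.4 kN/bolt. φR_n = 0.75 × (2×147.42 + 2×194.4) = 512.7 kN.
Tension rupture (net): A_n = (269 − 2×35)×6 = 1194 mm² (U = 1.0, A_e = A_n). φR_n = 0.75 × 450 × 1194 = 403.0 kN.
Tension yield (gross): A_g = 269×6 = 1614 mm². φR_n = 0.90 × 345 × 1614 = 501.1 kN.
Block shear: shear path 2×[62+1×107] = 2×169 mm, A_gv = 2028, A_nv = 2×(169 − 1.5×35)×6 = 1398 mm²; tension across gage: (106 − 1×35)×6 = 426 mm². R_n = min(0.6×450×1398, 0.6×345×2028) + 1.0×450×426 = min(377.46, 419.8) + 191.7 = 569.16 kN. φR_n = 0.75 × 569.16 = 426.9 kN.
Governing: min(788.9, 512.7, 403.0, 501.1, 426.9) = 403.0 kN → net-section rupture.

403.0 kN (net-section rupture governs)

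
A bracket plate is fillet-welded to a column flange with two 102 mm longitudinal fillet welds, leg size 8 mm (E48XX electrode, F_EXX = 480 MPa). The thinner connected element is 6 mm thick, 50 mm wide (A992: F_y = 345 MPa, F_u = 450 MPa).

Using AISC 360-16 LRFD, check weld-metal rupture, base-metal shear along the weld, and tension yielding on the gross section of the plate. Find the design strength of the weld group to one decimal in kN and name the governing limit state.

93.2 kN (gross-section yield governs)

Weld metal: throat = 0.707×8 = 5.656 mm, L = 2×102 = 204 mm. φR_n = 0.75 × 0.6 × 480 × 5.656 × 204 = 249.2 kN.
Base metal shear (6 mm plate): yield φR_n = 1.0×0.6×345×6×204 = 253.4 kN; rupture φR_n = 0.75×0.6×450×6×204 = 247.9 kN; take 247.9 kN (rupture).
Tension yield (gross): A_g = 50×6 = 300 mm². φR_n = 0.90 × 345 × 300 = 93.2 kN.
Governing: min(249.2, 247.9, 93.2) = 93.2 kN → gross-section yield.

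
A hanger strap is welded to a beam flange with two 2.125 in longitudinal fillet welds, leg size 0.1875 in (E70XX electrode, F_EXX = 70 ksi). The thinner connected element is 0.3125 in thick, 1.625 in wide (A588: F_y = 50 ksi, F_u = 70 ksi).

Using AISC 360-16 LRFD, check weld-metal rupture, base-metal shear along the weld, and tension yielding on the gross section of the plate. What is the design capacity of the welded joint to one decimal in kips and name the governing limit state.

Weld metal: throat = 0.707×0.1875 = 0.13256 in, L = 2×2.125 = 4.25 in. φR_n = 0.75 × 0.6 × 70 × 0.13256 × 4.25 = 17.7 kips.
Base metal shear (0.3125 in plate): yield φR_n = 1.0×0.6×50×0.3125×4.25 = 39.8 kips; rupture φR_n = 0.75×0.6×70×0.3125×4.25 = 41.8 kips; take 39.8 kips (yield).
Tension yield (gross): A_g = 1.625×0.3125 = 0.50781 in². φR_n = 0.90 × 50 × 0.50781 = 22.9 kips.
Governing: min(17.7, 39.8, 22.9) = 17.7 kips → weld metal.

17.7 kips (weld metal governs)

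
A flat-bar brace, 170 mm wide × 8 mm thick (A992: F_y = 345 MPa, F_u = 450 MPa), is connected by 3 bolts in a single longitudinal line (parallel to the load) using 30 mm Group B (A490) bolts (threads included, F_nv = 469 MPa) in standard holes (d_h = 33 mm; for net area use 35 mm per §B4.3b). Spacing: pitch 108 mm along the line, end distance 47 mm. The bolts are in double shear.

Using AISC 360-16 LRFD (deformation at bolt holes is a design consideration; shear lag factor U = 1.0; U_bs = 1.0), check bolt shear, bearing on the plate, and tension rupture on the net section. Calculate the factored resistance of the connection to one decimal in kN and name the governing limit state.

Bolt shear: A_b = π(30)²/4 = 706.86 mm². φR_n = 0.75 × 469 × 706.86 × 3 × 2 = 1491.8 kN.
Bearing (8 mm plate, F_u = 450 MPa): end bolts L_c = 47 − 33/2 = 30.5, R_n = min(1.2×30.5×8×450, 2.4×30×8×450) = 131.76 kN/bolt; interior L_c = 108 − 33 = 75, R_n = 259.2 kN/bolt. φR_n = 0.75 × (1×131.76 + 2×259.2) = 487.6 kN.
Tension rupture (net): A_n = (170 − 1×35)×8 = 1080 mm² (U = 1.0, A_e = A_n). φR_n = 0.75 × 450 × 1080 = 364.5 kN.
Governing: min(1491.8, 487.6, 364.5) = 364.5 kN → net-section rupture.

364.5 kN (net-section rupture governs)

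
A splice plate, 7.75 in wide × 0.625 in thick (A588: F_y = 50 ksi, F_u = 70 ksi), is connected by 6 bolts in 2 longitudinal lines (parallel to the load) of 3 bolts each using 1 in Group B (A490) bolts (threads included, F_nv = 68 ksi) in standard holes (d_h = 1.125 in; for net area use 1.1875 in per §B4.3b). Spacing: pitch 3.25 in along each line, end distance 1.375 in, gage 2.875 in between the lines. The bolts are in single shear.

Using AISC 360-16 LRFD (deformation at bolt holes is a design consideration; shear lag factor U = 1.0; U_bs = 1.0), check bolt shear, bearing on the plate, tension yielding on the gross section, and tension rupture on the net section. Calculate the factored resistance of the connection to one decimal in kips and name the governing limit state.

176.4 kips (net-section rupture governs)

Bolt shear: A_b = π(1)²/4 = 0.7854 in². φR_n = 0.75 × 68 × 0.7854 × 6 × 1 = 240.3 kips.
Bearing (0.625 in plate, F_u = 70 ksi): end bolts L_c = 1.375 − 1.125/2 = 0.8125, R_n = min(1.2×0.8125×0.625×70, 2.4×1×0.625×70) = 42.656 kips/bolt; interior L_c = 3.25 − 1.125 = 2.125, R_n = 105 kips/bolt. φR_n = 0.75 × (2×42.656 + 4×105) = 379.0 kips.
Tension yield (gross): A_g = 7.75×0.625 = 4.8438 in². φR_n = 0.90 × 50 × 4.8438 = 218.0 kips.
Tension rupture (net): A_n = (7.75 − 2×1.1875)×0.625 = 3.3594 in² (U = 1.0, A_e = A_n). φR_n = 0.75 × 70 × 3.3594 = 176.4 kips.
Governing: min(240.3, 379.0, 218.0, 176.4) = 176.4 kips → net-section rupture.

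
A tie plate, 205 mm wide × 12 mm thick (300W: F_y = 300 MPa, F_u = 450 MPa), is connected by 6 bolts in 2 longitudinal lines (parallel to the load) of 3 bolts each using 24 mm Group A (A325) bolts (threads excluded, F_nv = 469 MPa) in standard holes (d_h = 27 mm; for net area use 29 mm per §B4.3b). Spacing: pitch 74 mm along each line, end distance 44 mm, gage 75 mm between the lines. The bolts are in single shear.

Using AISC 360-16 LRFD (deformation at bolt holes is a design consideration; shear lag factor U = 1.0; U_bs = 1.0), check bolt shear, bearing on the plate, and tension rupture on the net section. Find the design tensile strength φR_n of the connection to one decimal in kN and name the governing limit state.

595.4 kN (net-section rupture governs)

Bolt shear: A_b = π(24)²/4 = 452.39 mm². φR_n = 0.75 × 469 × 452.39 × 6 × 1 = 954.8 kN.
Bearing (12 mm plate, F_u = 450 MPa): end bolts L_c = 44 − 27/2 = 30.5, R_n = min(1.2×30.5×12×450, 2.4×24×12×450) = 197.64 kN/bolt; interior L_c = 74 − 27 = 47, R_n = 304.56 kN/bolt. φR_n = 0.75 × (2×197.64 + 4×304.56) = 1210.1 kN.
Tension rupture (net): A_n = (205 − 2×29)×12 = 1764 mm² (U = 1.0, A_e = A_n). φR_n = 0.75 × 450 × 1764 = 595.4 kN.
Governing: min(954.8, 1210.1, 595.4) = 595.4 kN → net-section rupture.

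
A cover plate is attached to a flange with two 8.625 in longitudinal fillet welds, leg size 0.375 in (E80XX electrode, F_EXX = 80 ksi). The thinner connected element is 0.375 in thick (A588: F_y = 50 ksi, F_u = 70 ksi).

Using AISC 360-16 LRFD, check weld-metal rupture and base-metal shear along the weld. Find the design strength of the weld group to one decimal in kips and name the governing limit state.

Weld metal: throat = 0.707×0.375 = 0.26513 in, L = 2×8.625 = 17.25 in. φR_n = 0.75 × 0.6 × 80 × 0.26513 × 17.25 = 164.6 kips.
Base metal shear (0.375 in plate): yield φR_n = 1.0×0.6×50×0.375×17.25 = 194.1 kips; rupture φR_n = 0.75×0.6×70×0.375×17.25 = 203.8 kips; take 194.1 kips (yield).
Governing: min(164.6, 194.1) = 164.6 kips → weld metal.

164.6 kips (weld metal governs)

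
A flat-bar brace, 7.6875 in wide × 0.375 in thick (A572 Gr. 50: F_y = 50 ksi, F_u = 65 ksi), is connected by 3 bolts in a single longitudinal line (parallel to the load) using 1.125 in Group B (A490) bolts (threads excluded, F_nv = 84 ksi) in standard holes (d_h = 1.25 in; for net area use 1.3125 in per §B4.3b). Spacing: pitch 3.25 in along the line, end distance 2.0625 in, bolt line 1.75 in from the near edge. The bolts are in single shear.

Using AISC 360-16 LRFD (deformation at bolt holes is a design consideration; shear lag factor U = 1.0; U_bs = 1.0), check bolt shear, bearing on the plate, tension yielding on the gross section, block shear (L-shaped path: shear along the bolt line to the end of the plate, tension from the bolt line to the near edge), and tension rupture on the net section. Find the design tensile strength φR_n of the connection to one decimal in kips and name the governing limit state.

77.9 kips (block shear governs)

Bolt shear: A_b = π(1.125)²/4 = 0.99402 in². φR_n = 0.75 × 84 × 0.99402 × 3 × 1 = 187.9 kips.
Bearing (0.375 in plate, F_u = 65 ksi): end bolts L_c = 2.0625 − 1.25/2 = 1.4375, R_n = min(1.2×1.4375×0.375×65, 2.4×1.125×0.375×65) = 42.047 kips/bolt; interior L_c = 3.25 − 1.25 = 2, R_n = 58.5 kips/bolt. φR_n = 0.75 × (1×42.047 + 2×58.5) = 119.3 kips.
Tension yield (gross): A_g = 7.6875×0.375 = 2.8828 in². φR_n = 0.90 × 50 × 2.8828 = 129.7 kips.
Block shear: shear path 1×[2.0625+2×3.25] = 1×8.5625 in, A_gv = 3.2109, A_nv = 1×(8.5625 − 2.5×1.3125)×0.375 = 1.9805 in²; tension to near edge: (1.75 − 0.5×1.3125)×0.375 = 0.41016 in². R_n = min(0.6×65×1.9805, 0.6×50×3.2109) + 1.0×65×0.41016 = min(77.24, 96.327) + 26.66 = 103.9 kips. φR_n = 0.75 × 103.9 = 77.9 kips.
Tension rupture (net): A_n = (7.6875 − 1×1.3125)×0.375 = 2.3906 in² (U = 1.0, A_e = A_n). φR_n = 0.75 × 65 × 2.3906 = 116.5 kips.
Governing: min(187.9, 119.3, 129.7, 77.9, 116.5) = 77.9 kips → block shear.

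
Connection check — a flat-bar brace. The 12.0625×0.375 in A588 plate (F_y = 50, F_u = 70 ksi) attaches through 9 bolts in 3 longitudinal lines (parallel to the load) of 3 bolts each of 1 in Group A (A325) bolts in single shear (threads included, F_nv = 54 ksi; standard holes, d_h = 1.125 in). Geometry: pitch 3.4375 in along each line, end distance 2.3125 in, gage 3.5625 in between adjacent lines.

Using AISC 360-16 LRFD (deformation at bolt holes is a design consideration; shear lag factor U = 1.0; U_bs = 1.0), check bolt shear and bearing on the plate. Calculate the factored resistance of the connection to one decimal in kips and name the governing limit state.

Bolt shear: A_b = π(1)²/4 = 0.7854 in². φR_n = 0.75 × 54 × 0.7854 × 9 × 1 = 286.3 kips.
Bearing (0.375 in plate, F_u = 70 ksi): end bolts L_c = 2.3125 − 1.125/2 = 1.75, R_n = min(1.2×1.75×0.375×70, 2.4×1×0.375×70) = 55.125 kips/bolt; interior L_c = 3.4375 − 1.125 = 2.3125, R_n = 63 kips/bolt. φR_n = 0.75 × (3×55.125 + 6×63) = 407.5 kips.
Governing: min(286.3, 407.5) = 286.3 kips → bolt shear.

286.3 kips (bolt shear governs)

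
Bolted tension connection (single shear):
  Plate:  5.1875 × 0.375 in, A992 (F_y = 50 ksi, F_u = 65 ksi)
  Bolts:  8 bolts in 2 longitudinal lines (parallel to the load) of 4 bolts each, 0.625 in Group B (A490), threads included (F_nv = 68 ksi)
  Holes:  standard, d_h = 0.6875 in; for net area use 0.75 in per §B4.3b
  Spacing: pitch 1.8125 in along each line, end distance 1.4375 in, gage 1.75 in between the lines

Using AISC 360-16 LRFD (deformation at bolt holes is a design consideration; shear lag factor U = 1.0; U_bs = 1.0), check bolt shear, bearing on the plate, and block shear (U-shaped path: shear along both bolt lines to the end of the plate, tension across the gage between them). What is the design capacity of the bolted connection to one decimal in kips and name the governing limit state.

Bolt shear: A_b = π(0.625)²/4 = 0.3068 in². φR_n = 0.75 × 68 × 0.3068 × 8 × 1 = 125.2 kips.
Bearing (0.375 in plate, F_u = 65 ksi): end bolts L_c = 1.4375 − 0.6875/2 = 1.09375, R_n = min(1.2×1.09375×0.375×65, 2.4×0.625×0.375×65) = 31.992 kips/bolt; interior L_c = 1.8125 − 0.6875 = 1.125, R_n = 32.906 kips/bolt. φR_n = 0.75 × (2×31.992 + 6×32.906) = 196.1 kips.
Block shear: shear path 2×[1.4375+3×1.8125] = 2×6.875 in, A_gv = 5.1563, A_nv = 2×(6.875 − 3.5×0.75)×0.375 = 3.1875 in²; tension across gage: (1.75 − 1×0.75)×0.375 = 0.375 in². R_n = min(0.6×65×3.1875, 0.6×50×5.1563) + 1.0×65×0.375 = min(124.31, 154.69) + 24.375 = 148.69 kips. φR_n = 0.75 × 148.69 = 111.5 kips.
Governing: min(125.2, 196.1, 111.5) = 111.5 kips → block shear.

111.5 kips (block shear governs)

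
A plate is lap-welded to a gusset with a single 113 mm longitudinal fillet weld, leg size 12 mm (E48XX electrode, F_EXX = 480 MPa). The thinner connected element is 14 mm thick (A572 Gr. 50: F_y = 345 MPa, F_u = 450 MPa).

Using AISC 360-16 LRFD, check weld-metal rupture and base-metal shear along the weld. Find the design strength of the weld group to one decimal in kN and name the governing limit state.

207.1 kN (weld metal governs)

Weld metal: throat = 0.707×12 = 8.484 mm, L = 113 mm. φR_n = 0.75 × 0.6 × 480 × 8.484 × 113 = 207.1 kN.
Base metal shear (14 mm plate): yield φR_n = 1.0×0.6×345×14×113 = 327.5 kN; rupture φR_n = 0.75×0.6×450×14×113 = 320.4 kN; take 320.4 kN (rupture).
Governing: min(207.1, 320.4) = 207.1 kN → weld metal.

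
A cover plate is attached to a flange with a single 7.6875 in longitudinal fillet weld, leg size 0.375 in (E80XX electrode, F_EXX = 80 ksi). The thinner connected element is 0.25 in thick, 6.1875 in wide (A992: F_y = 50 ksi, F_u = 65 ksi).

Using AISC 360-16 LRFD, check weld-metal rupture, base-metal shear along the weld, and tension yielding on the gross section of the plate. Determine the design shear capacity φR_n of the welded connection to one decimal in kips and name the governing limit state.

56.2 kips (base-metal shear governs)

Weld metal: throat = 0.707×0.375 = 0.26513 in, L = 7.6875 in. φR_n = 0.75 × 0.6 × 80 × 0.26513 × 7.6875 = 73.4 kips.
Base metal shear (0.25 in plate): yield φR_n = 1.0×0.6×50×0.25×7.6875 = 57.7 kips; rupture φR_n = 0.75×0.6×65×0.25×7.6875 = 56.2 kips; take 56.2 kips (rupture).
Tension yield (gross): A_g = 6.1875×0.25 = 1.5469 in². φR_n = 0.90 × 50 × 1.5469 = 69.6 kips.
Governing: min(73.4, 56.2, 69.6) = 56.2 kips → base-metal shear.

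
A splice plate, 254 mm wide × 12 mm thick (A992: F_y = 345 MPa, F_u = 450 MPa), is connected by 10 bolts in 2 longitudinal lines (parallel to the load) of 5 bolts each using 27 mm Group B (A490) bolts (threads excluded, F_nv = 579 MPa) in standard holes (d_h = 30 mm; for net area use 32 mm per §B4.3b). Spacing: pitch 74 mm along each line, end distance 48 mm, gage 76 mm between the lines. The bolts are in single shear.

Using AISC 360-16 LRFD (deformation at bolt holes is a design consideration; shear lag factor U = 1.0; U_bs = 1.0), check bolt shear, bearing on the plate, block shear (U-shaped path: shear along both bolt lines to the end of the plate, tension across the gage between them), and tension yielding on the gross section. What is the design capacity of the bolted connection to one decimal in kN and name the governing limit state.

Bolt shear: A_b = π(27)²/4 = 572.56 mm². φR_n = 0.75 × 579 × 572.56 × 10 × 1 = 2486.3 kN.
Bearing (12 mm plate, F_u = 450 MPa): end bolts L_c = 48 − 30/2 = 33, R_n = min(1.2×33×12×450, 2.4×27×12×450) = 213.84 kN/bolt; interior L_c = 74 − 30 = 44, R_n = 285.12 kN/bolt. φR_n = 0.75 × (2×213.84 + 8×285.12) = 2031.5 kN.
Block shear: shear path 2×[48+4×74] = 2×344 mm, A_gv = 8256, A_nv = 2×(344 − 4.5×32)×12 = 4800 mm²; tension across gage: (76 − 1×32)×12 = 528 mm². R_n = min(0.6×450×4800, 0.6×345×8256) + 1.0×450×528 = min(1296, 1709) + 237.6 = 1533.6 kN. φR_n = 0.75 × 1533.6 = 1150.2 kN.
Tension yield (gross): A_g = 254×12 = 3048 mm². φR_n = 0.90 × 345 × 3048 = 946.4 kN.
Governing: min(2486.3, 2031.5, 1150.2, 946.4) = 946.4 kN → gross-section yield.

946.4 kN (gross-section yield governs)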